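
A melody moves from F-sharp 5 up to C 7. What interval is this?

F to C spans five letter names (F-G-A-B-C), plus an octave, so the interval is some kind of twelfth.
The perfect twelfth is 19 semitones; here we have 18, one semitone narrower: diminished.
(Equivalently, a compound diminished fifth: a diminished fifth plus an octave.)

d12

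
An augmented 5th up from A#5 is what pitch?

Five letter names up from A: E.
An augmented fifth is 8 semitones; 8 semitones up from A#5 gives E##6.

E##6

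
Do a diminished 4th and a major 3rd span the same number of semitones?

A diminished fourth = 4 semitones = a major third; enharmonically equal.

Yes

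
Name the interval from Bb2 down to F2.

perfect 4th

Descending from Bb2 to F2 is the same interval as ascending F2 to Bb2.
F to B spans four letter names (F-G-A-B), so the interval is some kind of fourth.
F2 to Bb2 is 5 semitones, matching the perfect fourth exactly, so the quality is perfect.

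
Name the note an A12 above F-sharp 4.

The twelfth's letter: F up five letter names plus an octave → C.
An augmented twelfth spans 20 semitones, so from F#4 the target pitch is C##6.

C-double-sharp 6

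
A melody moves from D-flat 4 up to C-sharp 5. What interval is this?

augmented seventh

D to C spans seven letter names (D-E-F-G-A-B-C) — that makes it a seventh of some quality.
Db4 to C#5 spans 12 semitones — one semitone wider than the major seventh (11) — giving an augmented seventh.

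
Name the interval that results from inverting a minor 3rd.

Inverted interval numbers add to nine, so a third pairs with a sixth (3 + 6 = 9).
And minor becomes major under inversion, so we get a major sixth.

major sixth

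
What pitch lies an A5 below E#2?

The fifth takes the letter from E down to A.
Moving 8 semitones down from E#2 (the size of an augmented fifth) reaches A1.

A1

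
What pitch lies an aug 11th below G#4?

The eleventh's letter: G down four letter names plus an octave → D.
An augmented eleventh is 18 semitones; 18 semitones down from G#4 gives D3.

D3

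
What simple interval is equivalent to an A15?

augmented 8th

Take out an octave (7 from the number): 15 − 7 = 8.
Quality carries through unchanged, so the simple form is an augmented octave.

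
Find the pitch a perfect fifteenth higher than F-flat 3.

A fifteenth keeps the letter name F, two octaves up from F.
A perfect fifteenth is 24 semitones; 24 semitones up from Fb3 gives Fb5.

F-flat 5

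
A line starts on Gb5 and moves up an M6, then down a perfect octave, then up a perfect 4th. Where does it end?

Ab5

Gb5 up a major sixth → Eb6 (9 semitones).
Down a perfect octave from Eb6: Eb5 (12 semitones down).
Eb5 up a perfect fourth → Ab5 (5 semitones).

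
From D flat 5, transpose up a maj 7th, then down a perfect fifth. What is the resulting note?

Db5 up a major seventh → C6 (11 semitones).
A perfect fifth down from C6 is F5.

F 5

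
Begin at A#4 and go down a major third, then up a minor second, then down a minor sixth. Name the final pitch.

B3

Down a major third from A#4: F#4 (4 semitones down).
A minor second up from F#4 is G4.
Down a minor sixth from G4: B3 (8 semitones down).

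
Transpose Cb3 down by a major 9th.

Bbb1

Two letters down from C (plus an octave) reaches B.
A major ninth is 14 semitones; 14 semitones down from Cb3 gives Bbb1.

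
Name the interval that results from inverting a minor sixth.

M3

Interval numbers invert to sum to nine: 6 + 3 = 9, so a sixth inverts to a third.
The quality also flips — minor becomes major — giving a major third.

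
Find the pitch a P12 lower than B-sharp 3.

E-sharp 2

Five letters down from B (plus an octave) reaches E.
A perfect twelfth spans 19 semitones, so from B#3 the target pitch is E#2.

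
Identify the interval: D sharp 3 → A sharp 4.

perfect twelfth

D to A spans five letter names (D-E-F-G-A), plus an octave — that makes it a twelfth of some quality.
The perfect twelfth spans 19 semitones, and D#3 to A#4 is exactly 19 semitones — so this is a perfect twelfth.
(Equivalently, a compound perfect fifth: a perfect fifth plus an octave.)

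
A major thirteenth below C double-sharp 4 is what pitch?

Six letters down from C (plus an octave) reaches E.
A major thirteenth spans 21 semitones, so from C##4 the target pitch is E#2.

E sharp 2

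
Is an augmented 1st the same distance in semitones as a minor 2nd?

Yes

An augmented unison = 1 semitone = a minor second; enharmonically equal.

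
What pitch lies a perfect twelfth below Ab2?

Five letters down from A (plus an octave) reaches D.
Moving 19 semitones down from Ab2 (the size of a perfect twelfth) reaches Db1.

Db1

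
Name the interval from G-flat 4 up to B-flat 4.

major 3rd

G to B spans three letter names (G-A-B): a third.
Counting semitones, Gb4→Bb4 is 4, which is the major third.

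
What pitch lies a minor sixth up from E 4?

C 5

Six letter names up from E: C.
Moving 8 semitones up from E4 (the size of a minor sixth) reaches C5.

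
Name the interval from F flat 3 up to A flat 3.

major third

F to A spans three letter names (F-G-A) — that makes it a third of some quality.
Fb3 to Ab3 is 4 semitones, matching the major third exactly, so the quality is major.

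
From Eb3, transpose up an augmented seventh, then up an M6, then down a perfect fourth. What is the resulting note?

F##4

An augmented seventh up from Eb3 is D#4.
A major sixth up from D#4 is B#4.
Down a perfect fourth from B#4: F##4 (5 semitones down).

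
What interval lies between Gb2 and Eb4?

major thirteenth

G to E spans six letter names (G-A-B-C-D-E), plus an octave — that makes it a thirteenth of some quality.
Gb2 to Eb4 is 21 semitones, matching the major thirteenth exactly, so the quality is major.
(Equivalently, a compound major sixth: a major sixth plus an octave.)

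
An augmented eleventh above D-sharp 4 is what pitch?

Counting four letter names plus an octave up from D lands on G.
An augmented eleventh spans 18 semitones, so from D#4 the target pitch is G##5.

G-double-sharp 5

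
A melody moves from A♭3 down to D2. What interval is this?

diminished 12th

Descending from Ab3 to D2 is the same interval as ascending D2 to Ab3.
D to A spans five letter names (D-E-F-G-A), plus an octave: a twelfth.
D2 to Ab3 spans 18 semitones — one semitone narrower than the perfect twelfth (19) — giving a diminished twelfth.
(Equivalently, a compound diminished fifth: a diminished fifth plus an octave.)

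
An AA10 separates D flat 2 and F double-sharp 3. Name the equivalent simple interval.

Each octave removed subtracts seven from the number: 10 − 7 = 3.
So a doubly augmented tenth is an octave plus a doubly augmented third. The quality is unchanged.

doubly augmented 3rd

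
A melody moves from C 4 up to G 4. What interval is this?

C to G spans five letter names (C-D-E-F-G) — that makes it a fifth of some quality.
Counting semitones, C4→G4 is 7, which is the perfect fifth.

perfect fifth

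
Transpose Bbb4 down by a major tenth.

Gbb3

Counting three letter names plus an octave down from B lands on G.
A major tenth spans 16 semitones, so from Bbb4 the target pitch is Gbb3.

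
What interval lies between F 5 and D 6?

F to D spans six letter names (F-G-A-B-C-D) — that makes it a sixth of some quality.
Counting semitones, F5→D6 is 9, which is the major sixth.

major 6th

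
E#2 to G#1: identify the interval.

major 6th

Descending from E#2 to G#1 is the same interval as ascending G#1 to E#2.
G to E spans six letter names (G-A-B-C-D-E): a sixth.
Counting semitones, G#1→E#2 is 9, which is the major sixth.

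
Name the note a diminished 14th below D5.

E#3

Counting seven letter names plus an octave down from D lands on E.
A diminished fourteenth is 21 semitones; 21 semitones down from D5 gives E#3.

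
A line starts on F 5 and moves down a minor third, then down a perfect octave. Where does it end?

D 4

A minor third down from F5 is D5.
A perfect octave down from D5 is D4.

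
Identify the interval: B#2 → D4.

d10

B to D spans three letter names (B-C-D), plus an octave, so the interval is some kind of tenth.
B#2 to D4 spans 14 semitones — two semitones narrower than the major tenth (16) — giving a diminished tenth.
(Equivalently, a compound diminished third: a diminished third plus an octave.)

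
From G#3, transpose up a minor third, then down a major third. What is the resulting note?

G#3 up a minor third → B3 (3 semitones).
A major third down from B3 is G3.

G3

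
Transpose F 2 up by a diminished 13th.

Six letters up from F (plus an octave) reaches D.
Moving 19 semitones up from F2 (the size of a diminished thirteenth) reaches Dbb4.

D-double-flat 4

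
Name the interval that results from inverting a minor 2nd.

The rule of nine gives the new number: 9 − 2 = 7, so a second becomes a seventh.
And minor becomes major under inversion, so we get a major seventh.

major 7th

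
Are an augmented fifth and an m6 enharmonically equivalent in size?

Yes

An augmented fifth spans 8 semitones, and a minor sixth also spans 8 semitones — they're enharmonic.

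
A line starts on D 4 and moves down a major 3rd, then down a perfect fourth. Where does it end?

F 3

A major third down from D4 is Bb3.
Bb3 down a perfect fourth → F3 (5 semitones).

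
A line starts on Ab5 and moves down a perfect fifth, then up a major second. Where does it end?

A perfect fifth down from Ab5 is Db5.
A major second up from Db5 is Eb5.

Eb5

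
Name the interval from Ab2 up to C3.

major third

A to C spans three letter names (A-B-C), so the interval is some kind of third.
Ab2 to C3 is 4 semitones, matching the major third exactly, so the quality is major.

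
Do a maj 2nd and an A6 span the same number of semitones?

No

2 semitones (major second) vs 10 semitones (augmented sixth): not equal.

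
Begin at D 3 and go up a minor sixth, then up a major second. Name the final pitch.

A minor sixth up from D3 is Bb3.
Up a major second from Bb3: C4 (2 semitones up).

C 4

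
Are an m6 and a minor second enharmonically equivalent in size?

No

A minor sixth spans 8 semitones; a minor second spans 1 semitone. They differ by 7.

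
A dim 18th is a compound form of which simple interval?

Take out 2 octaves (14 from the number): 18 − 14 = 4.
Quality carries through unchanged, so the simple form is a diminished fourth.

d4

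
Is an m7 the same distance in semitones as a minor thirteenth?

No

A minor seventh is 10 semitones but a minor thirteenth is 20 semitones — different sizes.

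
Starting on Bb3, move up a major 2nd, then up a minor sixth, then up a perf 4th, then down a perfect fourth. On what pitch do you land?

Ab4

Bb3 up a major second → C4 (2 semitones).
Up a minor sixth from C4: Ab4 (8 semitones up).
A perfect fourth up from Ab4 is Db5.
A perfect fourth down from Db5 is Ab4.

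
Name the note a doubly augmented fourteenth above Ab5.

G##7

Counting seven letter names plus an octave up from A lands on G.
A doubly augmented fourteenth is 25 semitones; 25 semitones up from Ab5 gives G##7.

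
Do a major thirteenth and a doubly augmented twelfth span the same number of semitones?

A major thirteenth spans 21 semitones, and a doubly augmented twelfth also spans 21 semitones — they're enharmonic.

Yes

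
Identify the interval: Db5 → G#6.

AA11

D to G spans four letter names (D-E-F-G), plus an octave, so the interval is some kind of eleventh.
The perfect eleventh is 17 semitones; here we have 19, two semitones wider: doubly augmented.
(Equivalently, a compound doubly augmented fourth: a doubly augmented fourth plus an octave.)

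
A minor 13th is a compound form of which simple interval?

Take out an octave (7 from the number): 13 − 7 = 6.
That makes a minor thirteenth a compound minor sixth — an octave plus a minor sixth.

minor 6th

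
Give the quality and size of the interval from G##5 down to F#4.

A9

Descending from G##5 to F#4 is the same interval as ascending F#4 to G##5.
F to G spans two letter names (F-G), plus an octave — that makes it a ninth of some quality.
A major ninth would be 14 semitones; F#4 to G##5 is 15, one semitone wider, so the interval is augmented.
(Equivalently, a compound augmented second: an augmented second plus an octave.)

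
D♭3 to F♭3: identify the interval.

D to F spans three letter names (D-E-F), so the interval is some kind of third.
A major third would be 4 semitones, but Db3 to Fb3 is 3 — one semitone narrower, making it a minor third.

minor third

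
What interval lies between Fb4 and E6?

F to E spans seven letter names (F-G-A-B-C-D-E), plus an octave, so the interval is some kind of fourteenth.
The major fourteenth is 23 semitones; here we have 24, one semitone wider: augmented.
(Equivalently, a compound augmented seventh: an augmented seventh plus an octave.)

augmented 14th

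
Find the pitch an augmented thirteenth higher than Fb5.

D7

The thirteenth's letter: F up six letter names plus an octave → D.
An augmented thirteenth spans 22 semitones, so from Fb5 the target pitch is D7.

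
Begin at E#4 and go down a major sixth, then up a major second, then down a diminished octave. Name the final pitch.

A##2

E#4 down a major sixth → G#3 (9 semitones).
A major second up from G#3 is A#3.
A#3 down a diminished octave → A##2 (11 semitones).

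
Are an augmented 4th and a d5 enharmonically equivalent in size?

Yes

An augmented fourth spans 6 semitones, and a diminished fifth also spans 6 semitones — they're enharmonic.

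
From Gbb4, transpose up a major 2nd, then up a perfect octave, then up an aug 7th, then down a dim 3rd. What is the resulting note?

E#6

A major second up from Gbb4 is Abb4.
Up a perfect octave from Abb4: Abb5 (12 semitones up).
Abb5 up an augmented seventh → G6 (12 semitones).
A diminished third down from G6 is E#6.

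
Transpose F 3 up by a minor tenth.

A flat 4

Counting three letter names plus an octave up from F lands on A.
Moving 15 semitones up from F3 (the size of a minor tenth) reaches Ab4.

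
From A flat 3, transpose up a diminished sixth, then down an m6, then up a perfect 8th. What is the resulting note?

A double-flat 4

Ab3 up a diminished sixth → Fbb4 (7 semitones).
Fbb4 down a minor sixth → Abb3 (8 semitones).
Abb3 up a perfect octave → Abb4 (12 semitones).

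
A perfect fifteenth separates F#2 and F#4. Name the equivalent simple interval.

P8

Each octave removed subtracts seven from the number: 15 − 7 = 8.
So a perfect fifteenth is an octave plus a perfect octave. The quality is unchanged.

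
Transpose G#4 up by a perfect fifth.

Counting five letter names up from G lands on D.
A perfect fifth is 7 semitones; 7 semitones up from G#4 gives D#5.

D#5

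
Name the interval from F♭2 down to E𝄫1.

Descending from Fb2 to Ebb1 is the same interval as ascending Ebb1 to Fb2.
E to F spans two letter names (E-F), plus an octave — that makes it a ninth of some quality.
Ebb1 to Fb2 is 14 semitones, matching the major ninth exactly, so the quality is major.
(Equivalently, a compound major second: a major second plus an octave.)

major 9th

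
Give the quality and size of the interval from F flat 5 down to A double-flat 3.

Descending from Fb5 to Abb3 is the same interval as ascending Abb3 to Fb5.
A to F spans six letter names (A-B-C-D-E-F), plus an octave: a thirteenth.
The major thirteenth spans 21 semitones, and Abb3 to Fb5 is exactly 21 semitones — so this is a major thirteenth.
(Equivalently, a compound major sixth: a major sixth plus an octave.)

major 13th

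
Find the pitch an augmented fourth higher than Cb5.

F5

The fourth takes the letter from C up to F.
An augmented fourth is 6 semitones; 6 semitones up from Cb5 gives F5.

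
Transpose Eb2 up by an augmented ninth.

F#3

Two letters up from E (plus an octave) reaches F.
An augmented ninth is 15 semitones; 15 semitones up from Eb2 gives F#3.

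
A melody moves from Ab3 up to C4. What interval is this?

A to C spans three letter names (A-B-C): a third.
Ab3 to C4 is 4 semitones, matching the major third exactly, so the quality is major.

M3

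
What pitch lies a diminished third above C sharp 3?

E flat 3

Three letter names up from C: E.
A diminished third is 2 semitones; 2 semitones up from C#3 gives Eb3.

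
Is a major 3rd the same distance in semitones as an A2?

A major third is 4 semitones but an augmented second is 3 semitones — different sizes.

No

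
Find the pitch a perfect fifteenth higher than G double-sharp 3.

For a fifteenth the letter name doesn't change: still G, two octaves up.
A perfect fifteenth spans 24 semitones, so from G##3 the target pitch is G##5.

G double-sharp 5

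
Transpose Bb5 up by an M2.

C6

Counting two letter names up from B lands on C.
Moving 2 semitones up from Bb5 (the size of a major second) reaches C6.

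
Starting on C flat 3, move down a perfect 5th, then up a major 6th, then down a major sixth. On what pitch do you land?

Cb3 down a perfect fifth → Fb2 (7 semitones).
A major sixth up from Fb2 is Db3.
A major sixth down from Db3 is Fb2.

F flat 2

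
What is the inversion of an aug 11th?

d5

First reduce the compound augmented eleventh to its simple form, an augmented fourth.
The rule of nine gives the new number: 9 − 4 = 5, so a fourth becomes a fifth.
The quality also flips — augmented becomes diminished — giving a diminished fifth.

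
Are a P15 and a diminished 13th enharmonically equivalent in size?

No

A perfect fifteenth is 24 semitones but a diminished thirteenth is 19 semitones — different sizes.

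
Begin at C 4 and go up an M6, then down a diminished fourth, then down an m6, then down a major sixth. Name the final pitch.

B sharp 2

Up a major sixth from C4: A4 (9 semitones up).
A4 down a diminished fourth → E#4 (4 semitones).
Down a minor sixth from E#4: G##3 (8 semitones down).
Down a major sixth from G##3: B#2 (9 semitones down).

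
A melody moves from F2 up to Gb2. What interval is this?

m2

F to G spans two letter names (F-G), so the interval is some kind of second.
At 1 semitone, F2→Gb2 falls one short of a major second: minor.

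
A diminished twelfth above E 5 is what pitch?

Counting five letter names plus an octave up from E lands on B.
A diminished twelfth is 18 semitones; 18 semitones up from E5 gives Bb6.

B flat 6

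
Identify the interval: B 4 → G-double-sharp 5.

augmented sixth

B to G spans six letter names (B-C-D-E-F-G): a sixth.
B4 to G##5 spans 10 semitones — one semitone wider than the major sixth (9) — giving an augmented sixth.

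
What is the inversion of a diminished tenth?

First reduce the compound diminished tenth to its simple form, a diminished third.
The rule of nine gives the new number: 9 − 3 = 6, so a third becomes a sixth.
And diminished becomes augmented under inversion, so we get an augmented sixth.

augmented 6th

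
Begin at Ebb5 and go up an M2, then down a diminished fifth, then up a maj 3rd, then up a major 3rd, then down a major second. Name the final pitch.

Ebb5 up a major second → Fb5 (2 semitones).
Fb5 down a diminished fifth → Bb4 (6 semitones).
A major third up from Bb4 is D5.
A major third up from D5 is F#5.
F#5 down a major second → E5 (2 semitones).

E5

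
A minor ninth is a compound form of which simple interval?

Each octave removed subtracts seven from the number: 9 − 7 = 2.
Quality carries through unchanged, so the simple form is a minor second.

minor second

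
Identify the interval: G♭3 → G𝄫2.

A8

Descending from Gb3 to Gbb2 is the same interval as ascending Gbb2 to Gb3.
G to G is the same letter name, plus an octave — that makes it an octave of some quality.
The perfect octave is 12 semitones; here we have 13, one semitone wider: augmented.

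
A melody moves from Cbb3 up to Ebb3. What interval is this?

major 3rd

C to E spans three letter names (C-D-E) — that makes it a third of some quality.
The major third spans 4 semitones, and Cbb3 to Ebb3 is exactly 4 semitones — so this is a major third.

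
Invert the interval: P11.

P5

First reduce the compound perfect eleventh to its simple form, a perfect fourth.
The rule of nine gives the new number: 9 − 4 = 5, so a fourth becomes a fifth.
And perfect stays perfect under inversion, so we get a perfect fifth.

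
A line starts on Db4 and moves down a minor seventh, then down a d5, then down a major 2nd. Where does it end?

A minor seventh down from Db4 is Eb3.
Down a diminished fifth from Eb3: A2 (6 semitones down).
Down a major second from A2: G2 (2 semitones down).

G2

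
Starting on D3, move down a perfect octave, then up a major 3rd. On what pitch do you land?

F#2

Down a perfect octave from D3: D2 (12 semitones down).
A major third up from D2 is F#2.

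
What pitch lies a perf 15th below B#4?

A fifteenth keeps the letter name B, two octaves down from B.
A perfect fifteenth spans 24 semitones, so from B#4 the target pitch is B#2.

B#2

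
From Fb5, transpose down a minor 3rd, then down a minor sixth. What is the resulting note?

A minor third down from Fb5 is Db5.
Db5 down a minor sixth → F4 (8 semitones).

F4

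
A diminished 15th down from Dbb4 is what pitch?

A fifteenth keeps the letter name D, two octaves down from D.
Moving 23 semitones down from Dbb4 (the size of a diminished fifteenth) reaches Db2.

Db2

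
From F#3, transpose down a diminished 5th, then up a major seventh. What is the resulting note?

A##3

A diminished fifth down from F#3 is B#2.
Up a major seventh from B#2: A##3 (11 semitones up).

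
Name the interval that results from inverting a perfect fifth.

perfect 4th

The rule of nine gives the new number: 9 − 5 = 4, so a fifth becomes a fourth.
Quality inverts too: perfect stays perfect. That makes the inversion a perfect fourth.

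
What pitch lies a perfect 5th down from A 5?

D 5

Counting five letter names down from A lands on D.
A perfect fifth is 7 semitones; 7 semitones down from A5 gives D5.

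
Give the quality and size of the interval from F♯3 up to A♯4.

F to A spans three letter names (F-G-A), plus an octave, so the interval is some kind of tenth.
Counting semitones, F#3→A#4 is 16, which is the major tenth.
(Equivalently, a compound major third: a major third plus an octave.)

major tenth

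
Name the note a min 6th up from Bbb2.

Six letter names up from B: G.
Moving 8 semitones up from Bbb2 (the size of a minor sixth) reaches Gbb3.

Gbb3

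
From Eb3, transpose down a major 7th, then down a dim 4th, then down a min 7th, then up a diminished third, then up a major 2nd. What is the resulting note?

Eb3 down a major seventh → Fb2 (11 semitones).
Down a diminished fourth from Fb2: C2 (4 semitones down).
Down a minor seventh from C2: D1 (10 semitones down).
D1 up a diminished third → Fb1 (2 semitones).
A major second up from Fb1 is Gb1.

Gb1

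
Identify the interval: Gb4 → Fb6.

G to F spans seven letter names (G-A-B-C-D-E-F), plus an octave: a fourteenth.
A major fourteenth would be 23 semitones, but Gb4 to Fb6 is 22 — one semitone narrower, making it a minor fourteenth.
(Equivalently, a compound minor seventh: a minor seventh plus an octave.)

minor fourteenth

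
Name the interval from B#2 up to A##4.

major 14th

B to A spans seven letter names (B-C-D-E-F-G-A), plus an octave — that makes it a fourteenth of some quality.
Counting semitones, B#2→A##4 is 23, which is the major fourteenth.
(Equivalently, a compound major seventh: a major seventh plus an octave.)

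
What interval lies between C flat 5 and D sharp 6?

C to D spans two letter names (C-D), plus an octave: a ninth.
The major ninth is 14 semitones; here we have 16, two semitones wider: doubly augmented.
(Equivalently, a compound doubly augmented second: a doubly augmented second plus an octave.)

doubly augmented ninth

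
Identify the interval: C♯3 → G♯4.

perfect twelfth

C to G spans five letter names (C-D-E-F-G), plus an octave: a twelfth.
C#3 to G#4 is 19 semitones, matching the perfect twelfth exactly, so the quality is perfect.
(Equivalently, a compound perfect fifth: a perfect fifth plus an octave.)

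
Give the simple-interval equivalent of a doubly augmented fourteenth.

Subtracting seven from the interval number removes an octave: 14 − 7 = 7.
So a doubly augmented fourteenth is an octave plus a doubly augmented seventh. The quality is unchanged.

doubly augmented 7th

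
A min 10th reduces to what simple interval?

m3

Each octave removed subtracts seven from the number: 10 − 7 = 3.
So a minor tenth is an octave plus a minor third. The quality is unchanged.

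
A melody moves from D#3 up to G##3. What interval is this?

D to G spans four letter names (D-E-F-G) — that makes it a fourth of some quality.
A perfect fourth would be 5 semitones; D#3 to G##3 is 6, one semitone wider, so the interval is augmented.

augmented fourth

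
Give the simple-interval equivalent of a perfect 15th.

perfect 8th

Subtracting seven from the interval number removes an octave: 15 − 7 = 8.
So a perfect fifteenth is an octave plus a perfect octave. The quality is unchanged.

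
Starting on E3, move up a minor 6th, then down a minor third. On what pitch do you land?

A minor sixth up from E3 is C4.
C4 down a minor third → A3 (3 semitones).

A3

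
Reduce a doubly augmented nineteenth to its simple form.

doubly augmented fifth

Each octave removed subtracts seven from the number: 19 − 14 = 5.
That makes a doubly augmented nineteenth a compound doubly augmented fifth — 2 octaves plus a doubly augmented fifth.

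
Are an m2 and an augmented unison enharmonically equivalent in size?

A minor second = 1 semitone = an augmented unison; enharmonically equal.

Yes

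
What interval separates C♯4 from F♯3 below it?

Descending from C#4 to F#3 is the same interval as ascending F#3 to C#4.
F to C spans five letter names (F-G-A-B-C) — that makes it a fifth of some quality.
Counting semitones, F#3→C#4 is 7, which is the perfect fifth.

perfect 5th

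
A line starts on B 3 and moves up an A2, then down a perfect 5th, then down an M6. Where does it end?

A sharp 2

Up an augmented second from B3: C##4 (3 semitones up).
Down a perfect fifth from C##4: F##3 (7 semitones down).
A major sixth down from F##3 is A#2.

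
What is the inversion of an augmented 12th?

d4

First reduce the compound augmented twelfth to its simple form, an augmented fifth.
The rule of nine gives the new number: 9 − 5 = 4, so a fifth becomes a fourth.
Quality inverts too: augmented becomes diminished. That makes the inversion a diminished fourth.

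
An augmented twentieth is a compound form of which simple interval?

Each octave removed subtracts seven from the number: 20 − 14 = 6.
Quality carries through unchanged, so the simple form is an augmented sixth.

augmented sixth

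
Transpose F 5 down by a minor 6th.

A 4

Six letter names down from F: A.
A minor sixth is 8 semitones; 8 semitones down from F5 gives A4.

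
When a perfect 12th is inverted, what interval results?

First reduce the compound perfect twelfth to its simple form, a perfect fifth.
Interval numbers invert to sum to nine: 5 + 4 = 9, so a fifth inverts to a fourth.
The quality also flips — perfect stays perfect — giving a perfect fourth.

perfect fourth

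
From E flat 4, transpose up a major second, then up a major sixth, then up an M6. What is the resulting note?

B 5

A major second up from Eb4 is F4.
Up a major sixth from F4: D5 (9 semitones up).
D5 up a major sixth → B5 (9 semitones).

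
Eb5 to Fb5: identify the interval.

E to F spans two letter names (E-F), so the interval is some kind of second.
At 1 semitone, Eb5→Fb5 falls one short of a major second: minor.

minor second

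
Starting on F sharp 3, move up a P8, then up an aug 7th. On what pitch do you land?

A perfect octave up from F#3 is F#4.
F#4 up an augmented seventh → E##5 (12 semitones).

E double-sharp 5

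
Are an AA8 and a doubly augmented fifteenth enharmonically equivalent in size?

A doubly augmented octave is 14 semitones but a doubly augmented fifteenth is 26 semitones — different sizes.

No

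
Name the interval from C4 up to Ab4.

C to A spans six letter names (C-D-E-F-G-A), so the interval is some kind of sixth.
A major sixth would be 9 semitones, but C4 to Ab4 is 8 — one semitone narrower, making it a minor sixth.

minor 6th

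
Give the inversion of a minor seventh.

Inverted interval numbers add to nine, so a seventh pairs with a second (7 + 2 = 9).
And minor becomes major under inversion, so we get a major second.

major second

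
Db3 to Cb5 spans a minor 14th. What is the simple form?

m7

Take out an octave (7 from the number): 14 − 7 = 7.
Quality carries through unchanged, so the simple form is a minor seventh.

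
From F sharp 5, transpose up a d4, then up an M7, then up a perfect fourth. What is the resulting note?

F#5 up a diminished fourth → Bb5 (4 semitones).
Up a major seventh from Bb5: A6 (11 semitones up).
Up a perfect fourth from A6: D7 (5 semitones up).

D 7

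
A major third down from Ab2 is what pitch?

Fb2

The third takes the letter from A down to F.
A major third spans 4 semitones, so from Ab2 the target pitch is Fb2.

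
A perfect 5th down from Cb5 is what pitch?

Five letter names down from C: F.
Moving 7 semitones down from Cb5 (the size of a perfect fifth) reaches Fb4.

Fb4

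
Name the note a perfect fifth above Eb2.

The fifth takes the letter from E up to B.
A perfect fifth spans 7 semitones, so from Eb2 the target pitch is Bb2.

Bb2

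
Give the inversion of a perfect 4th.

The rule of nine gives the new number: 9 − 4 = 5, so a fourth becomes a fifth.
The quality also flips — perfect stays perfect — giving a perfect fifth.

perfect 5th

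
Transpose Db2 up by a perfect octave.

The letter stays D (same as the start), shifted an octave up.
Moving 12 semitones up from Db2 (the size of a perfect octave) reaches Db3.

Db3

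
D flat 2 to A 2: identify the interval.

A5

D to A spans five letter names (D-E-F-G-A) — that makes it a fifth of some quality.
Db2 to A2 spans 8 semitones — one semitone wider than the perfect fifth (7) — giving an augmented fifth.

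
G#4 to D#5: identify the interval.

perfect fifth

G to D spans five letter names (G-A-B-C-D) — that makes it a fifth of some quality.
The perfect fifth spans 7 semitones, and G#4 to D#5 is exactly 7 semitones — so this is a perfect fifth.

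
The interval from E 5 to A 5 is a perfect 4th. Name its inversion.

The rule of nine gives the new number: 9 − 4 = 5, so a fourth becomes a fifth.
And perfect stays perfect under inversion, so we get a perfect fifth.

perfect fifth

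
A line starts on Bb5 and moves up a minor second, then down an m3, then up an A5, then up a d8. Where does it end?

Up a minor second from Bb5: Cb6 (1 semitone up).
A minor third down from Cb6 is Ab5.
Ab5 up an augmented fifth → E6 (8 semitones).
E6 up a diminished octave → Eb7 (11 semitones).

Eb7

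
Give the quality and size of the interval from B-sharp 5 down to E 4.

Descending from B#5 to E4 is the same interval as ascending E4 to B#5.
E to B spans five letter names (E-F-G-A-B), plus an octave, so the interval is some kind of twelfth.
E4 to B#5 spans 20 semitones — one semitone wider than the perfect twelfth (19) — giving an augmented twelfth.
(Equivalently, a compound augmented fifth: an augmented fifth plus an octave.)

augmented 12th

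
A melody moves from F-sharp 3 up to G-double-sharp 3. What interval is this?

F to G spans two letter names (F-G), so the interval is some kind of second.
A major second would be 2 semitones; F#3 to G##3 is 3, one semitone wider, so the interval is augmented.

A2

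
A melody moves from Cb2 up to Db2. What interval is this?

major second

C to D spans two letter names (C-D) — that makes it a second of some quality.
Counting semitones, Cb2→Db2 is 2, which is the major second.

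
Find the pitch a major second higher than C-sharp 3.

D-sharp 3

The second takes the letter from C up to D.
A major second is 2 semitones; 2 semitones up from C#3 gives D#3.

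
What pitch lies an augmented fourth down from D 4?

The fourth takes the letter from D down to A.
Moving 6 semitones down from D4 (the size of an augmented fourth) reaches Ab3.

A-flat 3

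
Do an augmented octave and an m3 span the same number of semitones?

No

An augmented octave is 13 semitones but a minor third is 3 semitones — different sizes.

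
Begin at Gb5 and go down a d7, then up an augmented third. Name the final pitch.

C##5

Gb5 down a diminished seventh → A4 (9 semitones).
Up an augmented third from A4: C##5 (5 semitones up).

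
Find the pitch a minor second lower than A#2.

G##2

Counting two letter names down from A lands on G.
A minor second is 1 semitone; 1 semitone down from A#2 gives G##2.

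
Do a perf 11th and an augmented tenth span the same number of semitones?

Both span 17 semitones: a perfect eleventh and an augmented tenth are the same chromatic distance.

Yes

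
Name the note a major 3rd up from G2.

Counting three letter names up from G lands on B.
Moving 4 semitones up from G2 (the size of a major third) reaches B2.

B2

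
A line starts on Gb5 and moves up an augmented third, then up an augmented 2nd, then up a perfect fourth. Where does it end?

F##6

Up an augmented third from Gb5: B5 (5 semitones up).
Up an augmented second from B5: C##6 (3 semitones up).
A perfect fourth up from C##6 is F##6.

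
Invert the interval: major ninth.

m7

First reduce the compound major ninth to its simple form, a major second.
Inverted interval numbers add to nine, so a second pairs with a seventh (2 + 7 = 9).
Quality inverts too: major becomes minor. That makes the inversion a minor seventh.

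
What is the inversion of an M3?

minor sixth

Inverted interval numbers add to nine, so a third pairs with a sixth (3 + 6 = 9).
And major becomes minor under inversion, so we get a minor sixth.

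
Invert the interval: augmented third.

diminished 6th

The rule of nine gives the new number: 9 − 3 = 6, so a third becomes a sixth.
Quality inverts too: augmented becomes diminished. That makes the inversion a diminished sixth.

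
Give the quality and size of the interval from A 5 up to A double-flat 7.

A to A is the same letter name, plus 2 octaves: a fifteenth.
A5 to Abb7 spans 22 semitones — two semitones narrower than the perfect fifteenth (24) — giving a doubly diminished fifteenth.
(Equivalently, a compound doubly diminished octave: a doubly diminished octave plus an octave.)

doubly diminished fifteenth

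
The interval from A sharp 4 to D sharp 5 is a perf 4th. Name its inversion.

Interval numbers invert to sum to nine: 4 + 5 = 9, so a fourth inverts to a fifth.
And perfect stays perfect under inversion, so we get a perfect fifth.

P5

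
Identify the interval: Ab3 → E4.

augmented 5th

A to E spans five letter names (A-B-C-D-E), so the interval is some kind of fifth.
A perfect fifth would be 7 semitones; Ab3 to E4 is 8, one semitone wider, so the interval is augmented.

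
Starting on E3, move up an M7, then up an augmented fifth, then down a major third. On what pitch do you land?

F##4

Up a major seventh from E3: D#4 (11 semitones up).
D#4 up an augmented fifth → A##4 (8 semitones).
A major third down from A##4 is F##4.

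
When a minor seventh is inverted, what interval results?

Interval numbers invert to sum to nine: 7 + 2 = 9, so a seventh inverts to a second.
Quality inverts too: minor becomes major. That makes the inversion a major second.

M2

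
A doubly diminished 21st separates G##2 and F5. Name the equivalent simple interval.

Subtracting seven from the interval number removes an octave: 21 − 14 = 7.
Quality carries through unchanged, so the simple form is a doubly diminished seventh.

doubly diminished 7th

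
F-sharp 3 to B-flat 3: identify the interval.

d4

F to B spans four letter names (F-G-A-B): a fourth.
A perfect fourth would be 5 semitones; F#3 to Bb3 is 4, one semitone narrower, so the interval is diminished.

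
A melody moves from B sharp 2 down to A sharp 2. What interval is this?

Descending from B#2 to A#2 is the same interval as ascending A#2 to B#2.
A to B spans two letter names (A-B) — that makes it a second of some quality.
A#2 to B#2 is 2 semitones, matching the major second exactly, so the quality is major.

major second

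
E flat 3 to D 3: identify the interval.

Descending from Eb3 to D3 is the same interval as ascending D3 to Eb3.
D to E spans two letter names (D-E), so the interval is some kind of second.
D3 to Eb3 is 1 semitone, a half step short of the major second (2), so this is minor.

minor second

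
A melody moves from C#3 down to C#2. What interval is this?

P8

Descending from C#3 to C#2 is the same interval as ascending C#2 to C#3.
C to C is the same letter name, plus an octave: an octave.
C#2 to C#3 is 12 semitones, matching the perfect octave exactly, so the quality is perfect.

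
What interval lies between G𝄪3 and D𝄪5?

G to D spans five letter names (G-A-B-C-D), plus an octave: a twelfth.
The perfect twelfth spans 19 semitones, and G##3 to D##5 is exactly 19 semitones — so this is a perfect twelfth.
(Equivalently, a compound perfect fifth: a perfect fifth plus an octave.)

P12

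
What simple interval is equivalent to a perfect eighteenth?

Take out 2 octaves (14 from the number): 18 − 14 = 4.
So a perfect eighteenth is 2 octaves plus a perfect fourth. The quality is unchanged.

perfect 4th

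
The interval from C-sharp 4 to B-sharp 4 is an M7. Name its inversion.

m2

Interval numbers invert to sum to nine: 7 + 2 = 9, so a seventh inverts to a second.
The quality also flips — major becomes minor — giving a minor second.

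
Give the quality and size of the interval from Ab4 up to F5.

major sixth

A to F spans six letter names (A-B-C-D-E-F), so the interval is some kind of sixth.
Ab4 to F5 is 9 semitones, matching the major sixth exactly, so the quality is major.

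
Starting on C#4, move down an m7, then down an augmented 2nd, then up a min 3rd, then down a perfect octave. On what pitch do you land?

Eb2

A minor seventh down from C#4 is D#3.
An augmented second down from D#3 is C3.
C3 up a minor third → Eb3 (3 semitones).
Down a perfect octave from Eb3: Eb2 (12 semitones down).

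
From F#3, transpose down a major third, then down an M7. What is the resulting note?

Eb2

F#3 down a major third → D3 (4 semitones).
A major seventh down from D3 is Eb2.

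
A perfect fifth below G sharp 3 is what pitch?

C sharp 3

Five letter names down from G: C.
Moving 7 semitones down from G#3 (the size of a perfect fifth) reaches C#3.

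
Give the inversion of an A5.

d4

Inverted interval numbers add to nine, so a fifth pairs with a fourth (5 + 4 = 9).
And augmented becomes diminished under inversion, so we get a diminished fourth.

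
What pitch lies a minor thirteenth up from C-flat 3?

Counting six letter names plus an octave up from C lands on A.
A minor thirteenth is 20 semitones; 20 semitones up from Cb3 gives Abb4.

A-double-flat 4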